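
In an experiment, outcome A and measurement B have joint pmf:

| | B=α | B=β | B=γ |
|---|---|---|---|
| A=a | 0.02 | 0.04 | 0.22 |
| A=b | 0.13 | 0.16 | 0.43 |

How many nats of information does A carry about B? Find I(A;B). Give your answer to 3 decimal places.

Marginals: p(A) = (0.2800, 0.7200), p(B) = (0.1500, 0.2000, 0.6500).
I(A;B) = Σ p(x,y)·ln[p(x,y)/(p(x)p(y))].
  (a,α): 0.02·ln(0.4762) = -0.0148
  (a,β): 0.04·ln(0.7143) = -0.0135
  (a,γ): 0.22·ln(1.2088) = 0.0417
  (b,α): 0.13·ln(1.2037) = 0.0241
  (b,β): 0.16·ln(1.1111) = 0.0169
  (b,γ): 0.43·ln(0.9188) = -0.0364
Sum = 0.018 nats.

0.018 nats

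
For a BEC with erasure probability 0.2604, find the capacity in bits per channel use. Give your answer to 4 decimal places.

Binary erasure channel: capacity C = 1 − ε.
C = 1 − 0.2604 = 0.7396 bits per channel use.

0.7396 bits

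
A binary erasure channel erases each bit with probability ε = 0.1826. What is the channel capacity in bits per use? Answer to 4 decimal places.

0.8174 bits

Binary erasure channel: capacity C = 1 − ε.
C = 1 − 0.1826 = 0.8174 bits per channel use.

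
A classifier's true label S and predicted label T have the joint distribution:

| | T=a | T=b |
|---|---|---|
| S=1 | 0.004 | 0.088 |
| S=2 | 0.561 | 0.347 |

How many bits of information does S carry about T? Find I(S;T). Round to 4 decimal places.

Marginals: p(S) = (0.0920, 0.9080), p(T) = (0.5650, 0.4350).
I(S;T) = Σ p(x,y)·log₂[p(x,y)/(p(x)p(y))].
  (1,a): 0.004·log₂(0.0770) = -0.01480
  (1,b): 0.088·log₂(2.1989) = 0.10004
  (2,a): 0.561·log₂(1.0935) = 0.07236
  (2,b): 0.347·log₂(0.8785) = -0.06483
Sum = 0.0928 bits.

0.0928 bits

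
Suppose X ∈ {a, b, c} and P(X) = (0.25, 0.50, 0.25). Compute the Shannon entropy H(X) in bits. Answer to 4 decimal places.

1.5000 bits

H(X) = −Σ p·log₂ p.
  −(0.25)·log₂(0.25) = 0.50000
  −(0.50)·log₂(0.50) = 0.50000
  −(0.25)·log₂(0.25) = 0.50000
Sum: 0.50000 + 0.50000 + 0.50000 = 1.5000 bits.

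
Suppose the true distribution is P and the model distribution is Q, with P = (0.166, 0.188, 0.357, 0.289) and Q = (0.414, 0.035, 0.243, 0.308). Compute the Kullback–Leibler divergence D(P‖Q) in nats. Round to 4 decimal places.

D(P‖Q) = Σ p·ln(p/q).
  0.166·ln(0.166/0.414) = -0.15170
  0.188·ln(0.188/0.035) = 0.31605
  0.357·ln(0.357/0.243) = 0.13733
  0.289·ln(0.289/0.308) = -0.01840
D(P‖Q) = 0.2833 nats.

0.2833 nats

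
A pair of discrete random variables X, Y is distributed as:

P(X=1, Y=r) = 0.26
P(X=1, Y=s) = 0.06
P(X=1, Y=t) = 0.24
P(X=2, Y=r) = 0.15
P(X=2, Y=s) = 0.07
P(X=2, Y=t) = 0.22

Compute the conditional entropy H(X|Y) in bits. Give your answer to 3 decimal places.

Chain rule: H(X|Y) = H(X,Y) − H(Y).
Marginals: p(X) = (0.5600, 0.4400), p(Y) = (0.4100, 0.1300, 0.4600).
H(X,Y) = 2.4026 bits; H(Y) = 1.4254 bits.
H(X|Y) = 2.4026 − 1.4254 = 0.977 bits.

0.977 bits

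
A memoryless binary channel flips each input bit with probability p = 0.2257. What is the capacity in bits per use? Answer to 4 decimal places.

Binary symmetric channel: C = 1 − h₂(ε) where h₂ is the binary entropy function.
h₂(0.2257) = −0.2257·log₂0.2257 − 0.7743·log₂0.7743 = 0.7704.
C = 1 − 0.7704 = 0.2296 bits per channel use.

0.2296 bits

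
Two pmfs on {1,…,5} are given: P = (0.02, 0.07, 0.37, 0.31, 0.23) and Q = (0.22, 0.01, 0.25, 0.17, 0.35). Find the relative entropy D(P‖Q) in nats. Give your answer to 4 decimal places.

D(P‖Q) = Σ p·ln(p/q).
  0.02·ln(0.02/0.22) = -0.04796
  0.07·ln(0.07/0.01) = 0.13621
  0.37·ln(0.37/0.25) = 0.14506
  0.31·ln(0.31/0.17) = 0.18624
  0.23·ln(0.23/0.35) = -0.09657
D(P‖Q) = 0.3230 nats.

0.3230 nats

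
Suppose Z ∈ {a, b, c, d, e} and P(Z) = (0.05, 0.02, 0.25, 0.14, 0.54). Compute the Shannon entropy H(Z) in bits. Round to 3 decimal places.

1.706 bits

H(Z) = −Σ p·log₂ p.
  −(0.05)·log₂(0.05) = 0.2161
  −(0.02)·log₂(0.02) = 0.1129
  −(0.25)·log₂(0.25) = 0.5000
  −(0.14)·log₂(0.14) = 0.3971
  −(0.54)·log₂(0.54) = 0.4800
Sum: 0.2161 + 0.1129 + 0.5000 + 0.3971 + 0.4800 = 1.706 bits.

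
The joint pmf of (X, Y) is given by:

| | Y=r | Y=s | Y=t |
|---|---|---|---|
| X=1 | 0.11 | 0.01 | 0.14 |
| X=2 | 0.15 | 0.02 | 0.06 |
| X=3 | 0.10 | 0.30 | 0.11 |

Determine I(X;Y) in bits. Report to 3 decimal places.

0.286 bits

Marginals: p(X) = (0.2600, 0.2300, 0.5100), p(Y) = (0.3600, 0.3300, 0.3100).
I(X;Y) = Σ p(x,y)·log₂[p(x,y)/(p(x)p(y))].
  (1,r): 0.11·log₂(1.1752) = 0.0256
  (1,s): 0.01·log₂(0.1166) = -0.0310
  (1,t): 0.14·log₂(1.7370) = 0.1115
  (2,r): 0.15·log₂(1.8116) = 0.1286
  (2,s): 0.02·log₂(0.2635) = -0.0385
  (2,t): 0.06·log₂(0.8415) = -0.0149
  (3,r): 0.10·log₂(0.5447) = -0.0877
  (3,s): 0.30·log₂(1.7825) = 0.2502
  (3,t): 0.11·log₂(0.6958) = -0.0576
Sum = 0.286 bits.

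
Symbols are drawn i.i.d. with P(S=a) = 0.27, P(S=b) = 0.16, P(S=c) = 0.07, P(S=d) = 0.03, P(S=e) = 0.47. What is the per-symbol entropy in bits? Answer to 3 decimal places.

H(S) = −Σ p·log₂ p.
  −(0.27)·log₂(0.27) = 0.5100
  −(0.16)·log₂(0.16) = 0.4230
  −(0.07)·log₂(0.07) = 0.2686
  −(0.03)·log₂(0.03) = 0.1518
  −(0.47)·log₂(0.47) = 0.5120
Sum: 0.5100 + 0.4230 + 0.2686 + 0.1518 + 0.5120 = 1.865 bits.

1.865 bits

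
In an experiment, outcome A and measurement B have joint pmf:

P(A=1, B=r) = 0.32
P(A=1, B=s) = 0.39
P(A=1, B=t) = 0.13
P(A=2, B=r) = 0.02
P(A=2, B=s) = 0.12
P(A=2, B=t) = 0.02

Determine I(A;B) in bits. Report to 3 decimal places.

Marginals: p(A) = (0.8400, 0.1600), p(B) = (0.3400, 0.5100, 0.1500).
I(A;B) = H(A) + H(B) − H(A,B).
H(A) = 0.6343, H(B) = 1.4351, H(A,B) = 2.0313.
I(A;B) = 0.6343 + 1.4351 − 2.0313 = 0.038 bits.

0.038 bits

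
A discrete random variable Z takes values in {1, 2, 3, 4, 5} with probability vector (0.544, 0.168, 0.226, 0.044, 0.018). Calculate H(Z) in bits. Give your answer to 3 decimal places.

H(Z) = −Σ p·log₂ p.
  −(0.544)·log₂(0.544) = 0.4778
  −(0.168)·log₂(0.168) = 0.4323
  −(0.226)·log₂(0.226) = 0.4849
  −(0.044)·log₂(0.044) = 0.1983
  −(0.018)·log₂(0.018) = 0.1043
Sum: 0.4778 + 0.4323 + 0.4849 + 0.1983 + 0.1043 = 1.698 bits.

1.698 bits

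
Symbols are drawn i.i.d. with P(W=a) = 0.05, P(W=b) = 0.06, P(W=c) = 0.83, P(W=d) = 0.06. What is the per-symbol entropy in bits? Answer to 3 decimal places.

H(W) = −Σ p·log₂ p.
  −(0.05)·log₂(0.05) = 0.2161
  −(0.06)·log₂(0.06) = 0.2435
  −(0.83)·log₂(0.83) = 0.2231
  −(0.06)·log₂(0.06) = 0.2435
Sum: 0.2161 + 0.2435 + 0.2231 + 0.2435 = 0.926 bits.

0.926 bits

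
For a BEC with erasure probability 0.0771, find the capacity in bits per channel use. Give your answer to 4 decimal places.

0.9229 bits

Binary erasure channel: capacity C = 1 − ε.
C = 1 − 0.0771 = 0.9229 bits per channel use.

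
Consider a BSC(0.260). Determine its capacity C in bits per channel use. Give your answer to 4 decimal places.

Binary symmetric channel: C = 1 − h₂(ε) where h₂ is the binary entropy function.
h₂(0.260) = −0.260·log₂0.260 − 0.740·log₂0.740 = 0.8267.
C = 1 − 0.8267 = 0.1733 bits per channel use.

0.1733 bits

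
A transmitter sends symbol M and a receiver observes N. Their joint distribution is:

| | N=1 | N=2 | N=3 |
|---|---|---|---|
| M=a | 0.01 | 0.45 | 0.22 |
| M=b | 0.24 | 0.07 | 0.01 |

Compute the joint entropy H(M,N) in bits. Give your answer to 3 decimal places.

H(M,N) = −Σ p(x,y)·log₂ p(x,y) over all 6 cells.
  cell (a,1): −0.01·log₂0.01 = 0.0664
  cell (a,2): −0.45·log₂0.45 = 0.5184
  cell (a,3): −0.22·log₂0.22 = 0.4806
  cell (b,1): −0.24·log₂0.24 = 0.4941
  cell (b,2): −0.07·log₂0.07 = 0.2686
  cell (b,3): −0.01·log₂0.01 = 0.0664
Sum = 1.895 bits.

1.895 bits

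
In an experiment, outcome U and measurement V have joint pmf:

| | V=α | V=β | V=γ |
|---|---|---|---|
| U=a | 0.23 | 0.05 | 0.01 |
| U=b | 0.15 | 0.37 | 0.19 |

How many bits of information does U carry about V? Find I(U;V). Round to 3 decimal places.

0.223 bits

Marginals: p(U) = (0.2900, 0.7100), p(V) = (0.3800, 0.4200, 0.2000).
I(U;V) = Σ p(x,y)·log₂[p(x,y)/(p(x)p(y))].
  (a,α): 0.23·log₂(2.0871) = 0.2441
  (a,β): 0.05·log₂(0.4105) = -0.0642
  (a,γ): 0.01·log₂(0.1724) = -0.0254
  (b,α): 0.15·log₂(0.5560) = -0.1270
  (b,β): 0.37·log₂(1.2408) = 0.1152
  (b,γ): 0.19·log₂(1.3380) = 0.0798
Sum = 0.223 bits.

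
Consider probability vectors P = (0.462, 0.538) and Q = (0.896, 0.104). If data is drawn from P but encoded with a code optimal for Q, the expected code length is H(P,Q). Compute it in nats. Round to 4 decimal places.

1.2684 nats

H(P,Q) = −Σ p·ln q.
  −0.462·ln(0.896) = 0.05073
  −0.538·ln(0.104) = 1.21769
H(P,Q) = 1.2684 nats.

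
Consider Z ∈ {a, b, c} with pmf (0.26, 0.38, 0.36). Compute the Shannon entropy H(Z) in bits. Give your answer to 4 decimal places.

1.5664 bits

H(Z) = −Σ p·log₂ p.
  −(0.26)·log₂(0.26) = 0.50529
  −(0.38)·log₂(0.38) = 0.53045
  −(0.36)·log₂(0.36) = 0.53062
Sum: 0.50529 + 0.53045 + 0.53062 = 1.5664 bits.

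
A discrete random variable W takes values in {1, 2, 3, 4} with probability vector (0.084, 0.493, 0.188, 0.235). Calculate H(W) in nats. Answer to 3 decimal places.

H(W) = −Σ p·ln p.
  −(0.084)·ln(0.084) = 0.2081
  −(0.493)·ln(0.493) = 0.3487
  −(0.188)·ln(0.188) = 0.3142
  −(0.235)·ln(0.235) = 0.3403
Sum: 0.2081 + 0.3487 + 0.3142 + 0.3403 = 1.211 nats.

1.211 nats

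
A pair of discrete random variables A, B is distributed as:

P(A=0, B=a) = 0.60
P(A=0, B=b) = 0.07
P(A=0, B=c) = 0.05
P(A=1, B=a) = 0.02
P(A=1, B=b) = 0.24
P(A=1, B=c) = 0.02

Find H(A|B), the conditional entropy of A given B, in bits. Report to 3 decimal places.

Marginals: p(A) = (0.7200, 0.2800), p(B) = (0.6200, 0.3100, 0.0700).
H(A|B) = Σ p(B) · H(A|B=·).
  B=a: p=0.6200, H(A|B=a) = 0.2056
  B=b: p=0.3100, H(A|B=b) = 0.7706
  B=c: p=0.0700, H(A|B=c) = 0.8631
Weighted sum = 0.427 bits.

0.427 bits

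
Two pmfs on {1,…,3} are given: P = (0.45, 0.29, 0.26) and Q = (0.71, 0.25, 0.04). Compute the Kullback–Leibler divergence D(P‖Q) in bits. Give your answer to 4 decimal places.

0.4682 bits

D(P‖Q) = Σ p·log₂(p/q).
  0.45·log₂(0.45/0.71) = -0.29605
  0.29·log₂(0.29/0.25) = 0.06210
  0.26·log₂(0.26/0.04) = 0.70211
D(P‖Q) = 0.4682 bits.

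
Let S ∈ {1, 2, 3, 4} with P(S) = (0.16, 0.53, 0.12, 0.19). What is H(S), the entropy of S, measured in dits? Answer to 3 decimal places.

H(S) = −Σ p·log₁₀ p.
  −(0.16)·log₁₀(0.16) = 0.1273
  −(0.53)·log₁₀(0.53) = 0.1461
  −(0.12)·log₁₀(0.12) = 0.1105
  −(0.19)·log₁₀(0.19) = 0.1370
Sum: 0.1273 + 0.1461 + 0.1105 + 0.1370 = 0.521 dits.

0.521 dits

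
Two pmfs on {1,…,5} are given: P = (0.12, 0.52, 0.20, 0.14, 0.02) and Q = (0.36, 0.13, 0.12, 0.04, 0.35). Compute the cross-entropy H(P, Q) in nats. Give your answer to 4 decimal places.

H(P,Q) = −Σ p·ln q.
  −0.12·ln(0.36) = 0.12260
  −0.52·ln(0.13) = 1.06091
  −0.20·ln(0.12) = 0.42405
  −0.14·ln(0.04) = 0.45064
  −0.02·ln(0.35) = 0.02100
H(P,Q) = 2.0792 nats.

2.0792 nats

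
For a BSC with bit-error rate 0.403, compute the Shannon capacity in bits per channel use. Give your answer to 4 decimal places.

0.0273 bits

Binary symmetric channel: C = 1 − h₂(ε) where h₂ is the binary entropy function.
h₂(0.403) = −0.403·log₂0.403 − 0.597·log₂0.597 = 0.9727.
C = 1 − 0.9727 = 0.0273 bits per channel use.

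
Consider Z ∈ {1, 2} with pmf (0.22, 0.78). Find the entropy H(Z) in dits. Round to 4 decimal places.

0.2288 dits

H(Z) = −Σ p·log₁₀ p.
  −(0.22)·log₁₀(0.22) = 0.14467
  −(0.78)·log₁₀(0.78) = 0.08417
Sum: 0.14467 + 0.08417 = 0.2288 dits.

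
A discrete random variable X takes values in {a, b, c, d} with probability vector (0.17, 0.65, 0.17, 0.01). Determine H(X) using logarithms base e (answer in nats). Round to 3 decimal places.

0.929 nats

H(X) = −Σ p·ln p.
  −(0.17)·ln(0.17) = 0.3012
  −(0.65)·ln(0.65) = 0.2800
  −(0.17)·ln(0.17) = 0.3012
  −(0.01)·ln(0.01) = 0.0461
Sum: 0.3012 + 0.2800 + 0.3012 + 0.0461 = 0.929 nats.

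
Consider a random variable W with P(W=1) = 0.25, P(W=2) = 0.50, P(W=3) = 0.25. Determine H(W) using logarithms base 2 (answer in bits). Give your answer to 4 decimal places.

H(W) = −Σ p·log₂ p.
  −(0.25)·log₂(0.25) = 0.50000
  −(0.50)·log₂(0.50) = 0.50000
  −(0.25)·log₂(0.25) = 0.50000
Sum: 0.50000 + 0.50000 + 0.50000 = 1.5000 bits.

1.5000 bits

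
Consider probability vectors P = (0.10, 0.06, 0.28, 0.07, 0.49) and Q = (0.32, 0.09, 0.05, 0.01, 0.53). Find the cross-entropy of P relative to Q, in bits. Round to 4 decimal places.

2.4968 bits

H(P,Q) = −Σ p·log₂ q.
  −0.10·log₂(0.32) = 0.16439
  −0.06·log₂(0.09) = 0.20844
  −0.28·log₂(0.05) = 1.21014
  −0.07·log₂(0.01) = 0.46507
  −0.49·log₂(0.53) = 0.44881
H(P,Q) = 2.4968 bits.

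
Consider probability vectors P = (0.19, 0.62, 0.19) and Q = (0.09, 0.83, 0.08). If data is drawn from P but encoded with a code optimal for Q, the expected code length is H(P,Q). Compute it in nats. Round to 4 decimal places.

1.0529 nats

H(P,Q) = −Σ p·ln q.
  −0.19·ln(0.09) = 0.45751
  −0.62·ln(0.83) = 0.11552
  −0.19·ln(0.08) = 0.47989
H(P,Q) = 1.0529 nats.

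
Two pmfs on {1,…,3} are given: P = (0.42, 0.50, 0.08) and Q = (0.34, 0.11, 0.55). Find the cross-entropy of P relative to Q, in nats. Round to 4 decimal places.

H(P,Q) = −Σ p·ln q.
  −0.42·ln(0.34) = 0.45310
  −0.50·ln(0.11) = 1.10364
  −0.08·ln(0.55) = 0.04783
H(P,Q) = 1.6046 nats.

1.6046 nats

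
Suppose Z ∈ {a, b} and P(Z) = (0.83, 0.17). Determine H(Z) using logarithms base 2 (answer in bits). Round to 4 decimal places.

0.6577 bits

H(Z) = −Σ p·log₂ p.
  −(0.83)·log₂(0.83) = 0.22312
  −(0.17)·log₂(0.17) = 0.43459
Sum: 0.22312 + 0.43459 = 0.6577 bits.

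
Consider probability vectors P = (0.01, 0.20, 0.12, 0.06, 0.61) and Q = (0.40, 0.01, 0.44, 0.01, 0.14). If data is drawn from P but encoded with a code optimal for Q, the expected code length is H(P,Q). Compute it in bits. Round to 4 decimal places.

H(P,Q) = −Σ p·log₂ q.
  −0.01·log₂(0.40) = 0.01322
  −0.20·log₂(0.01) = 1.32877
  −0.12·log₂(0.44) = 0.14213
  −0.06·log₂(0.01) = 0.39863
  −0.61·log₂(0.14) = 1.73027
H(P,Q) = 3.6130 bits.

3.6130 bits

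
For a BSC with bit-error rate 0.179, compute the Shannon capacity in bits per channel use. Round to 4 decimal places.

Binary symmetric channel: C = 1 − h₂(ε) where h₂ is the binary entropy function.
h₂(0.179) = −0.179·log₂0.179 − 0.821·log₂0.821 = 0.6779.
C = 1 − 0.6779 = 0.3221 bits per channel use.

0.3221 bits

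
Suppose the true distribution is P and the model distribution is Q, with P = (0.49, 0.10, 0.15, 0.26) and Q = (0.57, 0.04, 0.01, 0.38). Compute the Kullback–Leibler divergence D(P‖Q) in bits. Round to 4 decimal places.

D(P‖Q) = Σ p·log₂(p/q).
  0.49·log₂(0.49/0.57) = -0.10691
  0.10·log₂(0.10/0.04) = 0.13219
  0.15·log₂(0.15/0.01) = 0.58603
  0.26·log₂(0.26/0.38) = -0.14235
D(P‖Q) = 0.4690 bits.

0.4690 bits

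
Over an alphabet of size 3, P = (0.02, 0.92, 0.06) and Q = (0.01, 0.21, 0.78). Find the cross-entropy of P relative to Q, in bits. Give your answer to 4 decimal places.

H(P,Q) = −Σ p·log₂ q.
  −0.02·log₂(0.01) = 0.13288
  −0.92·log₂(0.21) = 2.07142
  −0.06·log₂(0.78) = 0.02151
H(P,Q) = 2.2258 bits.

2.2258 bits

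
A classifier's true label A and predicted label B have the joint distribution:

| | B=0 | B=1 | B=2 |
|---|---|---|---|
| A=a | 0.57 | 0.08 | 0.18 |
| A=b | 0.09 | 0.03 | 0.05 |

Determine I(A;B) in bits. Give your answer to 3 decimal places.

0.012 bits

Marginals: p(A) = (0.8300, 0.1700), p(B) = (0.6600, 0.1100, 0.2300).
I(A;B) = H(A) + H(B) − H(A,B).
H(A) = 0.6577, H(B) = 1.2336, H(A,B) = 1.8796.
I(A;B) = 0.6577 + 1.2336 − 1.8796 = 0.012 bits.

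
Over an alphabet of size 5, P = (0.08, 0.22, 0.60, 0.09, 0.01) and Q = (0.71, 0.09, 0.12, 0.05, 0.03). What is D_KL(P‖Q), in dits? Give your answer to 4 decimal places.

D(P‖Q) = Σ p·log₁₀(p/q).
  0.08·log₁₀(0.08/0.71) = -0.07585
  0.22·log₁₀(0.22/0.09) = 0.08540
  0.60·log₁₀(0.60/0.12) = 0.41938
  0.09·log₁₀(0.09/0.05) = 0.02297
  0.01·log₁₀(0.01/0.03) = -0.00477
D(P‖Q) = 0.4471 dits.

0.4471 dits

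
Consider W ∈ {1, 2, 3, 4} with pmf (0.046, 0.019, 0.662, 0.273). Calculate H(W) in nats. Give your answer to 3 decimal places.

0.844 nats

H(W) = −Σ p·ln p.
  −(0.046)·ln(0.046) = 0.1416
  −(0.019)·ln(0.019) = 0.0753
  −(0.662)·ln(0.662) = 0.2731
  −(0.273)·ln(0.273) = 0.3544
Sum: 0.1416 + 0.0753 + 0.2731 + 0.3544 = 0.844 nats.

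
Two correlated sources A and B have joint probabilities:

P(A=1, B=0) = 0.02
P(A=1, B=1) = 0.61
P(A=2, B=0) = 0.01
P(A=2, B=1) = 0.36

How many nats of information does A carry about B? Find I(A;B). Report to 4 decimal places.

Marginals: p(A) = (0.6300, 0.3700), p(B) = (0.0300, 0.9700).
I(A;B) = H(A) + H(B) − H(A,B).
H(A) = 0.6590, H(B) = 0.1347, H(A,B) = 0.7936.
I(A;B) = 0.6590 + 0.1347 − 0.7936 = 0.0001 nats.

0.0001 nats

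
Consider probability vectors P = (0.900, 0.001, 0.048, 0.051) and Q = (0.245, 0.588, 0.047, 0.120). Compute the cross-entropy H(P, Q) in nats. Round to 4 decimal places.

H(P,Q) = −Σ p·ln q.
  −0.900·ln(0.245) = 1.26585
  −0.001·ln(0.588) = 0.00053
  −0.048·ln(0.047) = 0.14677
  −0.051·ln(0.120) = 0.10813
H(P,Q) = 1.5213 nats.

1.5213 nats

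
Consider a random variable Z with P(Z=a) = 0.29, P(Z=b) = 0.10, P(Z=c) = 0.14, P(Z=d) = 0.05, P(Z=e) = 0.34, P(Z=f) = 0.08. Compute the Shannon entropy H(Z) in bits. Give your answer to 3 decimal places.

2.284 bits

H(Z) = −Σ p·log₂ p.
  −(0.29)·log₂(0.29) = 0.5179
  −(0.10)·log₂(0.10) = 0.3322
  −(0.14)·log₂(0.14) = 0.3971
  −(0.05)·log₂(0.05) = 0.2161
  −(0.34)·log₂(0.34) = 0.5292
  −(0.08)·log₂(0.08) = 0.2915
Sum: 0.5179 + 0.3322 + 0.3971 + 0.2161 + 0.5292 + 0.2915 = 2.284 bits.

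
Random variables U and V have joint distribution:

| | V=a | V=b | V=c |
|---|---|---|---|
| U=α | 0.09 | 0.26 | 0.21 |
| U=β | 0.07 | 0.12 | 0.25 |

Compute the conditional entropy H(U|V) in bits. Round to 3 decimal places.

Chain rule: H(U|V) = H(U,V) − H(V).
Marginals: p(U) = (0.5600, 0.4400), p(V) = (0.1600, 0.3800, 0.4600).
H(U,V) = 2.4264 bits; H(V) = 1.4688 bits.
H(U|V) = 2.4264 − 1.4688 = 0.958 bits.

0.958 bits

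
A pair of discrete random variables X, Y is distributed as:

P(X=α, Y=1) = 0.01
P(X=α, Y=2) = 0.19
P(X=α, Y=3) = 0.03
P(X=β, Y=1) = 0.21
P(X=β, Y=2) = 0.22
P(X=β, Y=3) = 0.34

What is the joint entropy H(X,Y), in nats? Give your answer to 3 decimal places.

1.494 nats

H(X,Y) = −Σ p(x,y)·ln p(x,y) over all 6 cells.
  cell (α,1): −0.01·ln0.01 = 0.0461
  cell (α,2): −0.19·ln0.19 = 0.3155
  cell (α,3): −0.03·ln0.03 = 0.1052
  cell (β,1): −0.21·ln0.21 = 0.3277
  cell (β,2): −0.22·ln0.22 = 0.3331
  cell (β,3): −0.34·ln0.34 = 0.3668
Sum = 1.494 nats.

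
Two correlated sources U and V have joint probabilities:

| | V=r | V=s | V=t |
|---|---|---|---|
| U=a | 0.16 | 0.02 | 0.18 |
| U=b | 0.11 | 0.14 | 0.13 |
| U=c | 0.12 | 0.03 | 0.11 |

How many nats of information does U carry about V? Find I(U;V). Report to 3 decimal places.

0.067 nats

Marginals: p(U) = (0.3600, 0.3800, 0.2600), p(V) = (0.3900, 0.1900, 0.4200).
I(U;V) = Σ p(x,y)·ln[p(x,y)/(p(x)p(y))].
  (a,r): 0.16·ln(1.1396) = 0.0209
  (a,s): 0.02·ln(0.2924) = -0.0246
  (a,t): 0.18·ln(1.1905) = 0.0314
  (b,r): 0.11·ln(0.7422) = -0.0328
  (b,s): 0.14·ln(1.9391) = 0.0927
  (b,t): 0.13·ln(0.8145) = -0.0267
  (c,r): 0.12·ln(1.1834) = 0.0202
  (c,s): 0.03·ln(0.6073) = -0.0150
  (c,t): 0.11·ln(1.0073) = 0.0008
Sum = 0.067 nats.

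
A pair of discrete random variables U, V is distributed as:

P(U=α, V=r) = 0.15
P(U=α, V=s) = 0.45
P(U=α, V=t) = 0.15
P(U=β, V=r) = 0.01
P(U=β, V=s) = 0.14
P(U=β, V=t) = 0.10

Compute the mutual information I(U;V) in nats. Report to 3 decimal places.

Marginals: p(U) = (0.7500, 0.2500), p(V) = (0.1600, 0.5900, 0.2500).
I(U;V) = H(U) + H(V) − H(U,V).
H(U) = 0.5623, H(V) = 0.9511, H(U,V) = 1.4800.
I(U;V) = 0.5623 + 0.9511 − 1.4800 = 0.033 nats.

0.033 nats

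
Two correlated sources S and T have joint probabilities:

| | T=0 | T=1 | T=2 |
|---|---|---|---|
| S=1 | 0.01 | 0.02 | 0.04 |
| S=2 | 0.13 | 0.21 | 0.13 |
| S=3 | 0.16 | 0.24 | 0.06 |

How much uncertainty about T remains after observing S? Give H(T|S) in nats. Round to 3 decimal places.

Chain rule: H(T|S) = H(S,T) − H(S).
Marginals: p(S) = (0.0700, 0.4700, 0.4600), p(T) = (0.3000, 0.4700, 0.2300).
H(S,T) = 1.9158 nats; H(S) = 0.8982 nats.
H(T|S) = 1.9158 − 0.8982 = 1.018 nats.

1.018 nats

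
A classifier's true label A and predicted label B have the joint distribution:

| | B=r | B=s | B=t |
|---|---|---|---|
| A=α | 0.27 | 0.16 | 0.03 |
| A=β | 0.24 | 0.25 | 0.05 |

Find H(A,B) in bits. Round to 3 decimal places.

2.295 bits

H(A,B) = −Σ p(x,y)·log₂ p(x,y) over all 6 cells.
  cell (α,r): −0.27·log₂0.27 = 0.5100
  cell (α,s): −0.16·log₂0.16 = 0.4230
  cell (α,t): −0.03·log₂0.03 = 0.1518
  cell (β,r): −0.24·log₂0.24 = 0.4941
  cell (β,s): −0.25·log₂0.25 = 0.5000
  cell (β,t): −0.05·log₂0.05 = 0.2161
Sum = 2.295 bits.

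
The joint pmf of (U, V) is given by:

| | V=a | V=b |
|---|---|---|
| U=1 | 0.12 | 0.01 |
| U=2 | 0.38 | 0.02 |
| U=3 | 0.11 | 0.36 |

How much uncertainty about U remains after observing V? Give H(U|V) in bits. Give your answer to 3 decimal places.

0.993 bits

Marginals: p(U) = (0.1300, 0.4000, 0.4700), p(V) = (0.6100, 0.3900).
H(U|V) = Σ p(V) · H(U|V=·).
  V=a: p=0.6100, H(U|V=a) = 1.3325
  V=b: p=0.3900, H(U|V=b) = 0.4619
Weighted sum = 0.993 bits.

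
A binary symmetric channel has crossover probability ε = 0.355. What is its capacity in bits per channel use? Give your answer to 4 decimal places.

Binary symmetric channel: C = 1 − h₂(ε) where h₂ is the binary entropy function.
h₂(0.355) = −0.355·log₂0.355 − 0.645·log₂0.645 = 0.9385.
C = 1 − 0.9385 = 0.0615 bits per channel use.

0.0615 bits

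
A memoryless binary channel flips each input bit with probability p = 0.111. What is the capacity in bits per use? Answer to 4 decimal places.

0.4971 bits

Binary symmetric channel: C = 1 − h₂(ε) where h₂ is the binary entropy function.
h₂(0.111) = −0.111·log₂0.111 − 0.889·log₂0.889 = 0.5029.
C = 1 − 0.5029 = 0.4971 bits per channel use.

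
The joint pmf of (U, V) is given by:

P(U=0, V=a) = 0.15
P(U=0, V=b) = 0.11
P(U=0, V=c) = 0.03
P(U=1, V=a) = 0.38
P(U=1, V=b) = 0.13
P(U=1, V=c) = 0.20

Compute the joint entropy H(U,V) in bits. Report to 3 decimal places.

H(U,V) = −Σ p(x,y)·log₂ p(x,y) over all 6 cells.
  cell (0,a): −0.15·log₂0.15 = 0.4105
  cell (0,b): −0.11·log₂0.11 = 0.3503
  cell (0,c): −0.03·log₂0.03 = 0.1518
  cell (1,a): −0.38·log₂0.38 = 0.5305
  cell (1,b): −0.13·log₂0.13 = 0.3826
  cell (1,c): −0.20·log₂0.20 = 0.4644
Sum = 2.290 bits.

2.290 bits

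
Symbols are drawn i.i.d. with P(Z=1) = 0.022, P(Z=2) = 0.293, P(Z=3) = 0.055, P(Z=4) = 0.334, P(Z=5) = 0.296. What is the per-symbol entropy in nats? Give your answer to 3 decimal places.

1.330 nats

H(Z) = −Σ p·ln p.
  −(0.022)·ln(0.022) = 0.0840
  −(0.293)·ln(0.293) = 0.3597
  −(0.055)·ln(0.055) = 0.1595
  −(0.334)·ln(0.334) = 0.3663
  −(0.296)·ln(0.296) = 0.3603
Sum: 0.0840 + 0.3597 + 0.1595 + 0.3663 + 0.3603 = 1.330 nats.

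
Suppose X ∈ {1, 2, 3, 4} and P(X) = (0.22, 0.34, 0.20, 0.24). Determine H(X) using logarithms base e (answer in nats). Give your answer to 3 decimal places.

1.364 nats

H(X) = −Σ p·ln p.
  −(0.22)·ln(0.22) = 0.3331
  −(0.34)·ln(0.34) = 0.3668
  −(0.20)·ln(0.20) = 0.3219
  −(0.24)·ln(0.24) = 0.3425
Sum: 0.3331 + 0.3668 + 0.3219 + 0.3425 = 1.364 nats.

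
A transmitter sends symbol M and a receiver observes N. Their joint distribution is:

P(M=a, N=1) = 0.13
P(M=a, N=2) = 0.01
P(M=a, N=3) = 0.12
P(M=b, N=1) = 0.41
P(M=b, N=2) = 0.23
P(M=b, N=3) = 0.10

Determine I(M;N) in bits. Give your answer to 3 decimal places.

Marginals: p(M) = (0.2600, 0.7400), p(N) = (0.5400, 0.2400, 0.2200).
I(M;N) = Σ p(x,y)·log₂[p(x,y)/(p(x)p(y))].
  (a,1): 0.13·log₂(0.9259) = -0.0144
  (a,2): 0.01·log₂(0.1603) = -0.0264
  (a,3): 0.12·log₂(2.0979) = 0.1283
  (b,1): 0.41·log₂(1.0260) = 0.0152
  (b,2): 0.23·log₂(1.2950) = 0.0858
  (b,3): 0.10·log₂(0.6143) = -0.0703
Sum = 0.118 bits.

0.118 bits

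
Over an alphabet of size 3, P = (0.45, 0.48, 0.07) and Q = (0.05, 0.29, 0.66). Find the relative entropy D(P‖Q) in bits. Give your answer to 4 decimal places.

D(P‖Q) = Σ p·log₂(p/q).
  0.45·log₂(0.45/0.05) = 1.42647
  0.48·log₂(0.48/0.29) = 0.34895
  0.07·log₂(0.07/0.66) = -0.22659
D(P‖Q) = 1.5488 bits.

1.5488 bits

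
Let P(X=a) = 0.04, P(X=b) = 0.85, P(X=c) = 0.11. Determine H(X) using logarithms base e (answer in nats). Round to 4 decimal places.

H(X) = −Σ p·ln p.
  −(0.04)·ln(0.04) = 0.12876
  −(0.85)·ln(0.85) = 0.13814
  −(0.11)·ln(0.11) = 0.24280
Sum: 0.12876 + 0.13814 + 0.24280 = 0.5097 nats.

0.5097 nats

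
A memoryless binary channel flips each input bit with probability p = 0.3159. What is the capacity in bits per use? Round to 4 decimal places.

0.1001 bits

Binary symmetric channel: C = 1 − h₂(ε) where h₂ is the binary entropy function.
h₂(0.3159) = −0.3159·log₂0.3159 − 0.6841·log₂0.6841 = 0.8999.
C = 1 − 0.8999 = 0.1001 bits per channel use.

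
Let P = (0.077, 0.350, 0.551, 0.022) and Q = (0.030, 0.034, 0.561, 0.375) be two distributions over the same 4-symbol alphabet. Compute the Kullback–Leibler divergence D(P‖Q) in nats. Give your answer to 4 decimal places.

D(P‖Q) = Σ p·ln(p/q).
  0.077·ln(0.077/0.030) = 0.07258
  0.350·ln(0.350/0.034) = 0.81605
  0.551·ln(0.551/0.561) = -0.00991
  0.022·ln(0.022/0.375) = -0.06239
D(P‖Q) = 0.8163 nats.

0.8163 nats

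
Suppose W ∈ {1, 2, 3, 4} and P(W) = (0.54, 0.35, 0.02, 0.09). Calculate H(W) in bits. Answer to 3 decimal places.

H(W) = −Σ p·log₂ p.
  −(0.54)·log₂(0.54) = 0.4800
  −(0.35)·log₂(0.35) = 0.5301
  −(0.02)·log₂(0.02) = 0.1129
  −(0.09)·log₂(0.09) = 0.3127
Sum: 0.4800 + 0.5301 + 0.1129 + 0.3127 = 1.436 bits.

1.436 bits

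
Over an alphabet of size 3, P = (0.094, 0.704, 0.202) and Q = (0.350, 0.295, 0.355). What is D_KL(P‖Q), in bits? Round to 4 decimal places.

0.5408 bits

D(P‖Q) = Σ p·log₂(p/q).
  0.094·log₂(0.094/0.350) = -0.17828
  0.704·log₂(0.704/0.295) = 0.88342
  0.202·log₂(0.202/0.355) = -0.16432
D(P‖Q) = 0.5408 bits.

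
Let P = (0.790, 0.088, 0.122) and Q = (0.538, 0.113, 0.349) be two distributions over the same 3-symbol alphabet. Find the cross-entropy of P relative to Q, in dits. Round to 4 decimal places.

H(P,Q) = −Σ p·log₁₀ q.
  −0.790·log₁₀(0.538) = 0.21268
  −0.088·log₁₀(0.113) = 0.08333
  −0.122·log₁₀(0.349) = 0.05578
H(P,Q) = 0.3518 dits.

0.3518 dits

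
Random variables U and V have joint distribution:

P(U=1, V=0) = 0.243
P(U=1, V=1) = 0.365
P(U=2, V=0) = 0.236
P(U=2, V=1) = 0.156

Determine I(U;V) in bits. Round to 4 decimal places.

0.0284 bits

Marginals: p(U) = (0.6080, 0.3920), p(V) = (0.4790, 0.5210).
I(U;V) = Σ p(x,y)·log₂[p(x,y)/(p(x)p(y))].
  (1,0): 0.243·log₂(0.8344) = -0.06347
  (1,1): 0.365·log₂(1.1523) = 0.07463
  (2,0): 0.236·log₂(1.2569) = 0.07784
  (2,1): 0.156·log₂(0.7638) = -0.06063
Sum = 0.0284 bits.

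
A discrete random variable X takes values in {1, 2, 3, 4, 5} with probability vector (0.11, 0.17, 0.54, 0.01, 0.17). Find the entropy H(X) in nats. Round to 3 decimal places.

H(X) = −Σ p·ln p.
  −(0.11)·ln(0.11) = 0.2428
  −(0.17)·ln(0.17) = 0.3012
  −(0.54)·ln(0.54) = 0.3327
  −(0.01)·ln(0.01) = 0.0461
  −(0.17)·ln(0.17) = 0.3012
Sum: 0.2428 + 0.3012 + 0.3327 + 0.0461 + 0.3012 = 1.224 nats.

1.224 nats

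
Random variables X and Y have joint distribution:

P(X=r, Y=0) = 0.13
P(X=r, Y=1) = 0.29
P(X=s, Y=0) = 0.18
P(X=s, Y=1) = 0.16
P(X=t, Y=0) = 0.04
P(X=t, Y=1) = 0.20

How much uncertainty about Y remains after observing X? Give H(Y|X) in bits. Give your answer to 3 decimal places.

0.870 bits

Marginals: p(X) = (0.4200, 0.3400, 0.2400), p(Y) = (0.3500, 0.6500).
H(Y|X) = Σ p(X) · H(Y|X=·).
  X=r: p=0.4200, H(Y|X=r) = 0.8926
  X=s: p=0.3400, H(Y|X=s) = 0.9975
  X=t: p=0.2400, H(Y|X=t) = 0.6500
Weighted sum = 0.870 bits.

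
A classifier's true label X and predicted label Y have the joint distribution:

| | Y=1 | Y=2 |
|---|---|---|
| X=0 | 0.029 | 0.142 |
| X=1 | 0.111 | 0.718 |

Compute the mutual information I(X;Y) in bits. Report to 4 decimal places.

0.0010 bits

Marginals: p(X) = (0.1710, 0.8290), p(Y) = (0.1400, 0.8600).
I(X;Y) = Σ p(x,y)·log₂[p(x,y)/(p(x)p(y))].
  (0,1): 0.029·log₂(1.2114) = 0.00802
  (0,2): 0.142·log₂(0.9656) = -0.00717
  (1,1): 0.111·log₂(0.9564) = -0.00714
  (1,2): 0.718·log₂(1.0071) = 0.00733
Sum = 0.0010 bits.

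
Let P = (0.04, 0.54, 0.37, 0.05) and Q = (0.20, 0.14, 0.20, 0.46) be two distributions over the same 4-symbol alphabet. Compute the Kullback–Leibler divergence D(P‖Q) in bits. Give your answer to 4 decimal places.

1.1271 bits

D(P‖Q) = Σ p·log₂(p/q).
  0.04·log₂(0.04/0.20) = -0.09288
  0.54·log₂(0.54/0.14) = 1.05167
  0.37·log₂(0.37/0.20) = 0.32838
  0.05·log₂(0.05/0.46) = -0.16008
D(P‖Q) = 1.1271 bits.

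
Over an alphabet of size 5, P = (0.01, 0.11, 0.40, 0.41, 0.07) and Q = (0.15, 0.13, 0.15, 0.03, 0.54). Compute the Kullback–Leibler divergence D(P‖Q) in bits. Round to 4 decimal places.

D(P‖Q) = Σ p·log₂(p/q).
  0.01·log₂(0.01/0.15) = -0.03907
  0.11·log₂(0.11/0.13) = -0.02651
  0.40·log₂(0.40/0.15) = 0.56601
  0.41·log₂(0.41/0.03) = 1.54676
  0.07·log₂(0.07/0.54) = -0.20633
D(P‖Q) = 1.8409 bits.

1.8409 bits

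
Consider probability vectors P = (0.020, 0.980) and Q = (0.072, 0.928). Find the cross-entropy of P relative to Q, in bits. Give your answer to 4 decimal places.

0.1816 bits

H(P,Q) = −Σ p·log₂ q.
  −0.020·log₂(0.072) = 0.07592
  −0.980·log₂(0.928) = 0.10565
H(P,Q) = 0.1816 bits.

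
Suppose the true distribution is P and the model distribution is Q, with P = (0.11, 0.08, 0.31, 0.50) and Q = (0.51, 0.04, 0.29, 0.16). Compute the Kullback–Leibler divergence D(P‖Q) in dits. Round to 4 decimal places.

D(P‖Q) = Σ p·log₁₀(p/q).
  0.11·log₁₀(0.11/0.51) = -0.07328
  0.08·log₁₀(0.08/0.04) = 0.02408
  0.31·log₁₀(0.31/0.29) = 0.00898
  0.50·log₁₀(0.50/0.16) = 0.24743
D(P‖Q) = 0.2072 dits.

0.2072 dits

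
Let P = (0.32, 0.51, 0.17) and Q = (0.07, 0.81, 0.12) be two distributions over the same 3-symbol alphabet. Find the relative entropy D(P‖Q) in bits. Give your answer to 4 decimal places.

D(P‖Q) = Σ p·log₂(p/q).
  0.32·log₂(0.32/0.07) = 0.70165
  0.51·log₂(0.51/0.81) = -0.34039
  0.17·log₂(0.17/0.12) = 0.08543
D(P‖Q) = 0.4467 bits.

0.4467 bits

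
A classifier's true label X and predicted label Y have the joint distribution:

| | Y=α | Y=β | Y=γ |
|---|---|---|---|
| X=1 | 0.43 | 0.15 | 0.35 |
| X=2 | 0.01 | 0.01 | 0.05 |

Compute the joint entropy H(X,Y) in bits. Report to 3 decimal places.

1.813 bits

H(X,Y) = −Σ p(x,y)·log₂ p(x,y) over all 6 cells.
  cell (1,α): −0.43·log₂0.43 = 0.5236
  cell (1,β): −0.15·log₂0.15 = 0.4105
  cell (1,γ): −0.35·log₂0.35 = 0.5301
  cell (2,α): −0.01·log₂0.01 = 0.0664
  cell (2,β): −0.01·log₂0.01 = 0.0664
  cell (2,γ): −0.05·log₂0.05 = 0.2161
Sum = 1.813 bits.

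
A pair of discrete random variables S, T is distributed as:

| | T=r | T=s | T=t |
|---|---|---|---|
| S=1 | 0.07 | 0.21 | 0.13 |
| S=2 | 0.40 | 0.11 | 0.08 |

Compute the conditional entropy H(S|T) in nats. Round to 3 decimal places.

0.543 nats

Chain rule: H(S|T) = H(S,T) − H(T).
Marginals: p(S) = (0.4100, 0.5900), p(T) = (0.4700, 0.3200, 0.2100).
H(S,T) = 1.5905 nats; H(T) = 1.0472 nats.
H(S|T) = 1.5905 − 1.0472 = 0.543 nats.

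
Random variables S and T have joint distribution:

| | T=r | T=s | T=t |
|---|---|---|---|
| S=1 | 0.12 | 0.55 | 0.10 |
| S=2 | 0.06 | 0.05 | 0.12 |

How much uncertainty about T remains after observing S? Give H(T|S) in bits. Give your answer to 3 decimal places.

1.222 bits

Chain rule: H(T|S) = H(S,T) − H(S).
Marginals: p(S) = (0.7700, 0.2300), p(T) = (0.1800, 0.6000, 0.2200).
H(S,T) = 2.0003 bits; H(S) = 0.7780 bits.
H(T|S) = 2.0003 − 0.7780 = 1.222 bits.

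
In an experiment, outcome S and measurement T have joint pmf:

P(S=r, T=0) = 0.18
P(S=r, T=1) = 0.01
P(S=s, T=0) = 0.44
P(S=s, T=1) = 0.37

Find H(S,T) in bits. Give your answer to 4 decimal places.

H(S,T) = −Σ p(x,y)·log₂ p(x,y) over all 4 cells.
  cell (r,0): −0.18·log₂0.18 = 0.44531
  cell (r,1): −0.01·log₂0.01 = 0.06644
  cell (s,0): −0.44·log₂0.44 = 0.52115
  cell (s,1): −0.37·log₂0.37 = 0.53073
Sum = 1.5636 bits.

1.5636 bits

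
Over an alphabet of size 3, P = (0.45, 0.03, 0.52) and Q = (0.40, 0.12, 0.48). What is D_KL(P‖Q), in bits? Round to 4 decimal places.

0.0765 bits

D(P‖Q) = Σ p·log₂(p/q).
  0.45·log₂(0.45/0.40) = 0.07647
  0.03·log₂(0.03/0.12) = -0.06000
  0.52·log₂(0.52/0.48) = 0.06005
D(P‖Q) = 0.0765 bits.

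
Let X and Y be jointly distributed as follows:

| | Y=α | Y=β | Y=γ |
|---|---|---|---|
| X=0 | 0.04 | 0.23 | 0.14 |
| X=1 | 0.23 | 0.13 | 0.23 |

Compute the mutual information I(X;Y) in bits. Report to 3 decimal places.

0.119 bits

Marginals: p(X) = (0.4100, 0.5900), p(Y) = (0.2700, 0.3600, 0.3700).
I(X;Y) = H(X) + H(Y) − H(X,Y).
H(X) = 0.9765, H(Y) = 1.5714, H(X,Y) = 2.4285.
I(X;Y) = 0.9765 + 1.5714 − 2.4285 = 0.119 bits.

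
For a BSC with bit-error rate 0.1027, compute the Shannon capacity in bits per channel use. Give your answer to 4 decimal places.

Binary symmetric channel: C = 1 − h₂(ε) where h₂ is the binary entropy function.
h₂(0.1027) = −0.1027·log₂0.1027 − 0.8973·log₂0.8973 = 0.4775.
C = 1 − 0.4775 = 0.5225 bits per channel use.

0.5225 bits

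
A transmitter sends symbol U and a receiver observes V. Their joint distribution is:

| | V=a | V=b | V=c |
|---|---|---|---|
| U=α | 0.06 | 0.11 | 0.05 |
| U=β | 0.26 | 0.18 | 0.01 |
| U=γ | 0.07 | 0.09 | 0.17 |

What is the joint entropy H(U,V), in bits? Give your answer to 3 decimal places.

2.843 bits

H(U,V) = −Σ p(x,y)·log₂ p(x,y) over all 9 cells.
  cell (α,a): −0.06·log₂0.06 = 0.2435
  cell (α,b): −0.11·log₂0.11 = 0.3503
  cell (α,c): −0.05·log₂0.05 = 0.2161
  cell (β,a): −0.26·log₂0.26 = 0.5053
  cell (β,b): −0.18·log₂0.18 = 0.4453
  cell (β,c): −0.01·log₂0.01 = 0.0664
  cell (γ,a): −0.07·log₂0.07 = 0.2686
  cell (γ,b): −0.09·log₂0.09 = 0.3127
  cell (γ,c): −0.17·log₂0.17 = 0.4346
Sum = 2.843 bits.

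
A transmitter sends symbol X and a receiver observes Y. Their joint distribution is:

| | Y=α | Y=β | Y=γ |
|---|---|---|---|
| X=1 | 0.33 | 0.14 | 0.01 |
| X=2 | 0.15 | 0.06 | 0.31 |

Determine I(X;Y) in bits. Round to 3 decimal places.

0.328 bits

Marginals: p(X) = (0.4800, 0.5200), p(Y) = (0.4800, 0.2000, 0.3200).
I(X;Y) = H(X) + H(Y) − H(X,Y).
H(X) = 0.9988, H(Y) = 1.4987, H(X,Y) = 2.1692.
I(X;Y) = 0.9988 + 1.4987 − 2.1692 = 0.328 bits.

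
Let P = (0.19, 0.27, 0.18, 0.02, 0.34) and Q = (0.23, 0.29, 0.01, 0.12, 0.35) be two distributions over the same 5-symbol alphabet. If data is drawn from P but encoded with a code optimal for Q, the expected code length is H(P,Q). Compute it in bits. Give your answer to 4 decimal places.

H(P,Q) = −Σ p·log₂ q.
  −0.19·log₂(0.23) = 0.40286
  −0.27·log₂(0.29) = 0.48219
  −0.18·log₂(0.01) = 1.19589
  −0.02·log₂(0.12) = 0.06118
  −0.34·log₂(0.35) = 0.51495
H(P,Q) = 2.6571 bits.

2.6571 bits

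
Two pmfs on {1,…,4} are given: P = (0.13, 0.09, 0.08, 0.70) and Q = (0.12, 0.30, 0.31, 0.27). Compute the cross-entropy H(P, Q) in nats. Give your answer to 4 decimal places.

1.3942 nats

H(P,Q) = −Σ p·ln q.
  −0.13·ln(0.12) = 0.27563
  −0.09·ln(0.30) = 0.10836
  −0.08·ln(0.31) = 0.09369
  −0.70·ln(0.27) = 0.91653
H(P,Q) = 1.3942 nats.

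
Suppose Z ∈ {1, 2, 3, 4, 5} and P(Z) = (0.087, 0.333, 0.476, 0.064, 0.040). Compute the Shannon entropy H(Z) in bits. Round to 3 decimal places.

1.784 bits

H(Z) = −Σ p·log₂ p.
  −(0.087)·log₂(0.087) = 0.3065
  −(0.333)·log₂(0.333) = 0.5283
  −(0.476)·log₂(0.476) = 0.5098
  −(0.064)·log₂(0.064) = 0.2538
  −(0.040)·log₂(0.040) = 0.1858
Sum: 0.3065 + 0.5283 + 0.5098 + 0.2538 + 0.1858 = 1.784 bits.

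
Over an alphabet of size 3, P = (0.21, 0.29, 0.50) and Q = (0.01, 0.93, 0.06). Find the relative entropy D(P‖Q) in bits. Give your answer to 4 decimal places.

D(P‖Q) = Σ p·log₂(p/q).
  0.21·log₂(0.21/0.01) = 0.92239
  0.29·log₂(0.29/0.93) = -0.48754
  0.50·log₂(0.50/0.06) = 1.52945
D(P‖Q) = 1.9643 bits.

1.9643 bits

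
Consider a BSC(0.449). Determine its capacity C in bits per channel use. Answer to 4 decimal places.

Binary symmetric channel: C = 1 − h₂(ε) where h₂ is the binary entropy function.
h₂(0.449) = −0.449·log₂0.449 − 0.551·log₂0.551 = 0.9925.
C = 1 − 0.9925 = 0.0075 bits per channel use.

0.0075 bits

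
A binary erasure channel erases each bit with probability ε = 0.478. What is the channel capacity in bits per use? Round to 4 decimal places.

Binary erasure channel: capacity C = 1 − ε.
C = 1 − 0.478 = 0.5220 bits per channel use.

0.5220 bits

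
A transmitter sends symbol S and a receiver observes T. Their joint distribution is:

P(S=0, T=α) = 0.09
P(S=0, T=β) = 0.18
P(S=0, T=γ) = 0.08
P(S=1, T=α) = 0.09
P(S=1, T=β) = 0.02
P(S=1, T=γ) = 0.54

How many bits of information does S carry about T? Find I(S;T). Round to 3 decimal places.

0.316 bits

Marginals: p(S) = (0.3500, 0.6500), p(T) = (0.1800, 0.2000, 0.6200).
I(S;T) = Σ p(x,y)·log₂[p(x,y)/(p(x)p(y))].
  (0,α): 0.09·log₂(1.4286) = 0.0463
  (0,β): 0.18·log₂(2.5714) = 0.2453
  (0,γ): 0.08·log₂(0.3687) = -0.1152
  (1,α): 0.09·log₂(0.7692) = -0.0341
  (1,β): 0.02·log₂(0.1538) = -0.0540
  (1,γ): 0.54·log₂(1.3400) = 0.2280
Sum = 0.316 bits.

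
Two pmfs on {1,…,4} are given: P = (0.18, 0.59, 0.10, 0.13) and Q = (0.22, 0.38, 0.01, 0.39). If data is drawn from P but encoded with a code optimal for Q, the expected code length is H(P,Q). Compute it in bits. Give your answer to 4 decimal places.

H(P,Q) = −Σ p·log₂ q.
  −0.18·log₂(0.22) = 0.39320
  −0.59·log₂(0.38) = 0.82360
  −0.10·log₂(0.01) = 0.66439
  −0.13·log₂(0.39) = 0.17660
H(P,Q) = 2.0578 bits.

2.0578 bits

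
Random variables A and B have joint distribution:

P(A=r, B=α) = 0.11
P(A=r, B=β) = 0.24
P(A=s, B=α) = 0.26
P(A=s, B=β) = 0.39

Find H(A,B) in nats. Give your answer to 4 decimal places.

H(A,B) = −Σ p(x,y)·ln p(x,y) over all 4 cells.
  cell (r,α): −0.11·ln0.11 = 0.24280
  cell (r,β): −0.24·ln0.24 = 0.34251
  cell (s,α): −0.26·ln0.26 = 0.35024
  cell (s,β): −0.39·ln0.39 = 0.36723
Sum = 1.3028 nats.

1.3028 nats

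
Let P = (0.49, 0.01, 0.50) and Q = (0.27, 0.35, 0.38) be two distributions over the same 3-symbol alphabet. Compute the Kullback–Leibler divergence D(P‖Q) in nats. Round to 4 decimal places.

D(P‖Q) = Σ p·ln(p/q).
  0.49·ln(0.49/0.27) = 0.29203
  0.01·ln(0.01/0.35) = -0.03555
  0.50·ln(0.50/0.38) = 0.13722
D(P‖Q) = 0.3937 nats.

0.3937 nats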